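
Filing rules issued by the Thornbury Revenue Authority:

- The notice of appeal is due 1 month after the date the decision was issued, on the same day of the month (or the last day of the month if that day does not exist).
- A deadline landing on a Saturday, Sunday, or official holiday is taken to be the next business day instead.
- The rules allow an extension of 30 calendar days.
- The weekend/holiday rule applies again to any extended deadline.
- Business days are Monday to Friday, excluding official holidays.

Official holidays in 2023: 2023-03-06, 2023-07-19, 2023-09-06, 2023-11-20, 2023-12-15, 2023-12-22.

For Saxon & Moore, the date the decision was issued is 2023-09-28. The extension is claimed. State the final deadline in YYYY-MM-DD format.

2023-11-29

1 month from 2023-09-28 is 2023-10-28.
Because 2023-10-28 is a Saturday, the deadline becomes 2023-10-30 (Monday).
Add the 30 calendar-day extension to 2023-10-30: 2023-11-29.
Since 2023-11-29 is a Wednesday and not a holiday, the date is unchanged.
So the filing is due 2023-11-29.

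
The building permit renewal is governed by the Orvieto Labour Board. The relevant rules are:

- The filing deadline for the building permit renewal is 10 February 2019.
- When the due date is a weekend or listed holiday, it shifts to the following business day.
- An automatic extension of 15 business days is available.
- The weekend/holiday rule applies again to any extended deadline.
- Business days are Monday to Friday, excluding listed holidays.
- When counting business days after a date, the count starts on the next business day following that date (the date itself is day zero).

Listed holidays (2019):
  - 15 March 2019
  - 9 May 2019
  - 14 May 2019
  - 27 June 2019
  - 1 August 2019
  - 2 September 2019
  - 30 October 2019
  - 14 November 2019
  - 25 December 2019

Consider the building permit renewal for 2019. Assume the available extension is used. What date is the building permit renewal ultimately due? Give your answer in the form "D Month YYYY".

4 March 2019

The statutory due date is 10 February 2019.
10 February 2019 falls on a Sunday. Rolling to the next business day gives 11 February 2019, a Monday.
The 15-business-day extension runs from 11 February 2019 to 4 March 2019.
Since 4 March 2019 is a Monday and not a holiday, the date is unchanged.
Final deadline: 4 March 2019.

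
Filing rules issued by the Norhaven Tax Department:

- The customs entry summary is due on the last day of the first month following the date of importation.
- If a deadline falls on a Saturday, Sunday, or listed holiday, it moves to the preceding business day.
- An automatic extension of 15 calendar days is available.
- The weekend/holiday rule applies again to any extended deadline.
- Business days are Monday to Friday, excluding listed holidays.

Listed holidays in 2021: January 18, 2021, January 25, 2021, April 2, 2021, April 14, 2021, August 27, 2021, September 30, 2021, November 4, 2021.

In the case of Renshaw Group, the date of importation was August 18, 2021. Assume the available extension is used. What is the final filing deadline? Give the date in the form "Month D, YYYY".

1 month after August 18, 2021 is September 2021; that month ends on September 30, 2021.
Because September 30, 2021 is a listed holiday, the deadline becomes September 29, 2021 (Wednesday).
Add the 15 calendar-day extension to September 29, 2021: October 14, 2021.
October 14, 2021 (Thursday) is already a business day.
The final due date is October 14, 2021.

October 14, 2021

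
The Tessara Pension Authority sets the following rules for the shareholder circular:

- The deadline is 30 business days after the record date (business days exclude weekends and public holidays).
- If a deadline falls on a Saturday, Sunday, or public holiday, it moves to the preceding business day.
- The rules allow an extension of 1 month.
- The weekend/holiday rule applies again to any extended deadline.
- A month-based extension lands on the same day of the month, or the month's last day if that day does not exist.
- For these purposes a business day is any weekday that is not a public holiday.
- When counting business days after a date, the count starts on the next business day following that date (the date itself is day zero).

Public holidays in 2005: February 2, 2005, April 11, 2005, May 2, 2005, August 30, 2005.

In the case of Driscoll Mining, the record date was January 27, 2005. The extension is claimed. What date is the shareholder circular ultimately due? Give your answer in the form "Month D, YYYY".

April 8, 2005

Starting the day after January 27, 2005 and counting 30 business days lands on March 11, 2005.
March 11, 2005 is a Friday and not a listed holiday, so it stands.
Add 1 month to March 11, 2005: April 11, 2005.
April 11, 2005 is a listed holiday, so it moves to the preceding business day, April 8, 2005 (Friday).
Deadline: April 8, 2005.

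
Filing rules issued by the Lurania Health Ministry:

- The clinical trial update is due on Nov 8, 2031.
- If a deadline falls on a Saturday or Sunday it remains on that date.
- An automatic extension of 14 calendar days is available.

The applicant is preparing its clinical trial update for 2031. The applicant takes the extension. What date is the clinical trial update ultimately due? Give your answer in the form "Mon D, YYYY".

Nov 22, 2031

The stated deadline is Nov 8, 2031.
Nov 8, 2031 falls on a Saturday. The rules make no weekend/holiday allowance, so it remains Nov 8, 2031.
Add the 14 calendar-day extension to Nov 8, 2031: Nov 22, 2031.
Nov 22, 2031 falls on a Saturday. The rules make no weekend/holiday allowance, so it remains Nov 22, 2031.
Deadline: Nov 22, 2031.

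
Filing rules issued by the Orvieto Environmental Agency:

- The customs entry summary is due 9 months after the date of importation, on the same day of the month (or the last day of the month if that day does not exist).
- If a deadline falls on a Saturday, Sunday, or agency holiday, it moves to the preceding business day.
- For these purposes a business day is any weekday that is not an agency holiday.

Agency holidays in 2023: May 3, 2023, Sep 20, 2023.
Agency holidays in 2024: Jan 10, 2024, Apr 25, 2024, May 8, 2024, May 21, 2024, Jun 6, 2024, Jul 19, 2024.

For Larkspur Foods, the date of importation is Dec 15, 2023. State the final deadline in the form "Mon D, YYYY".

Sep 13, 2024

9 months after Dec 15, 2023, on the same day of the month, is Sep 15, 2024.
Sep 15, 2024 is a Sunday, so it moves to the preceding business day, Sep 13, 2024 (Friday).
Deadline: Sep 13, 2024.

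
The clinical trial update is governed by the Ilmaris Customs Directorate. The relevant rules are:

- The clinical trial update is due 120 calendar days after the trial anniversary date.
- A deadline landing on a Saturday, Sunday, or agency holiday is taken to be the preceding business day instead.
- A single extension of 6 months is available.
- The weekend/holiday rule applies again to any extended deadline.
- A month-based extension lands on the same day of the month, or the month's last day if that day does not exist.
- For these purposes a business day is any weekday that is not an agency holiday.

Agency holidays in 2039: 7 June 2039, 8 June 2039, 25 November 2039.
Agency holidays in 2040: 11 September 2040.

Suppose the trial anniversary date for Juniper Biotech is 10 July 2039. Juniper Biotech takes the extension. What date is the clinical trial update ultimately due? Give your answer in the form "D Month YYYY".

Adding 120 calendar days to 10 July 2039 gives 7 November 2039.
Since 7 November 2039 is a Monday and not a holiday, the date is unchanged.
Applying the 6 months extension: 6 months after 7 November 2039 is 7 May 2040.
7 May 2040 falls on a Monday, which is a business day, so no adjustment is needed.
Final deadline: 7 May 2040.

7 May 2040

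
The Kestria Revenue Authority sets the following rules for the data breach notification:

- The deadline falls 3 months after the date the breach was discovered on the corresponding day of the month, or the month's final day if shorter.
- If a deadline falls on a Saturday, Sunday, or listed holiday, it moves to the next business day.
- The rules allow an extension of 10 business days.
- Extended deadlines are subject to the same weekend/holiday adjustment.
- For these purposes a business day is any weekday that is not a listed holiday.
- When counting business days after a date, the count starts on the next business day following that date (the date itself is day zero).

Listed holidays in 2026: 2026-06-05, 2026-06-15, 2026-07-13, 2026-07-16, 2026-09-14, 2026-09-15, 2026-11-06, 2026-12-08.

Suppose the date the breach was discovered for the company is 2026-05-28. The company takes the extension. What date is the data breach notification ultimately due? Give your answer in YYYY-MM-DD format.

3 months after 2026-05-28, on the same day of the month, is 2026-08-28.
2026-08-28 is a Friday and not a listed holiday, so it stands.
Applying the 10-business-day extension: 10 business days after 2026-08-28 is 2026-09-11.
2026-09-11 falls on a Friday, which is a business day, so no adjustment is needed.
Final deadline: 2026-09-11.

2026-09-11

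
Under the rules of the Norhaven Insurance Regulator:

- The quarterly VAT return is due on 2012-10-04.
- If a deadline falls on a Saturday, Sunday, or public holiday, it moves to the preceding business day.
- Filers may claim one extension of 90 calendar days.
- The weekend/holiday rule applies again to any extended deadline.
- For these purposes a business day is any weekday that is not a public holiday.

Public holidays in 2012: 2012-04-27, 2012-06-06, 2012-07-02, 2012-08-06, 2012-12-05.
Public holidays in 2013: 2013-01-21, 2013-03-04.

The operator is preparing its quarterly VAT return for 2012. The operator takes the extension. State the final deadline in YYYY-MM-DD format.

The stated deadline is 2012-10-04.
2012-10-04 (Thursday) is already a business day.
Applying the 90-calendar-day extension: 2012-10-04 + 90 days = 2013-01-02.
Since 2013-01-02 is a Wednesday and not a holiday, the date is unchanged.
Final deadline: 2013-01-02.

2013-01-02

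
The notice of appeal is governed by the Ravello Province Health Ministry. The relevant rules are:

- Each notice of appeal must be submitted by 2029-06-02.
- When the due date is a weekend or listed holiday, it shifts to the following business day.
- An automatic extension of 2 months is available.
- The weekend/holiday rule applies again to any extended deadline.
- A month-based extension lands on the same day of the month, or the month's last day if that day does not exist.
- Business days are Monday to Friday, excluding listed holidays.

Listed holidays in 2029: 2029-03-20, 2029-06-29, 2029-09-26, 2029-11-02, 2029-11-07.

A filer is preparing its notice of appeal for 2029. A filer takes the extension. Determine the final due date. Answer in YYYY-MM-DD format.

Start from the fixed due date, 2029-06-02.
2029-06-02 falls on a Saturday. Rolling to the next business day gives 2029-06-04, a Monday.
The 2 months extension carries 2029-06-04 to 2029-08-04.
Because 2029-08-04 is a Saturday, the deadline becomes 2029-08-06 (Monday).
So the filing is due 2029-08-06.

2029-08-06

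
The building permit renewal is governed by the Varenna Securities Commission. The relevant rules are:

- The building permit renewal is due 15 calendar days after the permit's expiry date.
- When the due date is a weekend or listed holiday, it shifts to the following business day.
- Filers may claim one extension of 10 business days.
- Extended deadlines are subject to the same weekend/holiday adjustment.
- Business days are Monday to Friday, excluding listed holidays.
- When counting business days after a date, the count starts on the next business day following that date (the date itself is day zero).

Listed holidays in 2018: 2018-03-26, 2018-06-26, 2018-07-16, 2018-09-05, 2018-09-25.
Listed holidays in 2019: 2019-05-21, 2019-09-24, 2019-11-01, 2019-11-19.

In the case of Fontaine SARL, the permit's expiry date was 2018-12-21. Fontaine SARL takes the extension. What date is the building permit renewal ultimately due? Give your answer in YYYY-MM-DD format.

2019-01-21

Adding 15 calendar days to 2018-12-21 gives 2019-01-05.
2019-01-05 is a Saturday; the next business day is 2019-01-07 (Monday).
The 10-business-day extension runs from 2019-01-07 to 2019-01-21.
Since 2019-01-21 is a Monday and not a holiday, the date is unchanged.
Final deadline: 2019-01-21.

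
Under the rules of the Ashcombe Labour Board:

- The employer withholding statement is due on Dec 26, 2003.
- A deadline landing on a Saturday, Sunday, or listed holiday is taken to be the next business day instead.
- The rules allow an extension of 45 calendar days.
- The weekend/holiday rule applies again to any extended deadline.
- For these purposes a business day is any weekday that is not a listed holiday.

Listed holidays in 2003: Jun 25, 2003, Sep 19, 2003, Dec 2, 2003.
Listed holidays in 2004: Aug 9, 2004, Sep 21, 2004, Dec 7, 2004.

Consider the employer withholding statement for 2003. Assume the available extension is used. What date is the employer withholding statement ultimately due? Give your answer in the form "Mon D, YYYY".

The stated deadline is Dec 26, 2003.
Dec 26, 2003 falls on a Friday, which is a business day, so no adjustment is needed.
With the 45-day extension, Dec 26, 2003 becomes Feb 9, 2004.
Feb 9, 2004 falls on a Monday, which is a business day, so no adjustment is needed.
The final due date is Feb 9, 2004.

Feb 9, 2004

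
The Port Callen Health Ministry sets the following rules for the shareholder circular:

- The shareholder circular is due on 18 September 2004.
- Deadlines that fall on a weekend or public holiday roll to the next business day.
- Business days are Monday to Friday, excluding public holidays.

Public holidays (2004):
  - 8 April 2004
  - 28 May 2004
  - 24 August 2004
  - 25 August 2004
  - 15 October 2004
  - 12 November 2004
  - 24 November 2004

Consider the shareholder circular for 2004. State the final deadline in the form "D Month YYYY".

20 September 2004

The statutory due date is 18 September 2004.
Because 18 September 2004 is a Saturday, the deadline becomes 20 September 2004 (Monday).
The final due date is 20 September 2004.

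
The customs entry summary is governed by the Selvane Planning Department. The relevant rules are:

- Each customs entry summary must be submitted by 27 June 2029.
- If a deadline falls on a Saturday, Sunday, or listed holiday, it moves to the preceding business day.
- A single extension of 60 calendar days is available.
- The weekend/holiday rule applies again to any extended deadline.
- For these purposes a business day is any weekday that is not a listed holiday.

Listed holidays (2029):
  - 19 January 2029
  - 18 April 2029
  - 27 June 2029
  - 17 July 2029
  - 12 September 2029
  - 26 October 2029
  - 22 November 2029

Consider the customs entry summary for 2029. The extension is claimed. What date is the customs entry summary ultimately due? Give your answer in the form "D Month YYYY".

24 August 2029

Start from the fixed due date, 27 June 2029.
Because 27 June 2029 is a listed holiday, the deadline becomes 26 June 2029 (Tuesday).
The 60-calendar-day extension moves the deadline from 26 June 2029 to 25 August 2029.
Because 25 August 2029 is a Saturday, the deadline becomes 24 August 2029 (Friday).
Final deadline: 24 August 2029.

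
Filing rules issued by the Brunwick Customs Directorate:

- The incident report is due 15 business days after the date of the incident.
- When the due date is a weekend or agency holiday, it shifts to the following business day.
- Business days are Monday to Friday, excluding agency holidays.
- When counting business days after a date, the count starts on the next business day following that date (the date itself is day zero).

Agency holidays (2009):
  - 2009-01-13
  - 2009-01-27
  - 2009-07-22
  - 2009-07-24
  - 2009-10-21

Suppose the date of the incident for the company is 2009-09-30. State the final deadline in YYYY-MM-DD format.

2009-10-22

Counting 15 business days after 2009-09-30 (skipping weekends and listed holidays) reaches 2009-10-22.
2009-10-22 falls on a Thursday, which is a business day, so no adjustment is needed.
So the filing is due 2009-10-22.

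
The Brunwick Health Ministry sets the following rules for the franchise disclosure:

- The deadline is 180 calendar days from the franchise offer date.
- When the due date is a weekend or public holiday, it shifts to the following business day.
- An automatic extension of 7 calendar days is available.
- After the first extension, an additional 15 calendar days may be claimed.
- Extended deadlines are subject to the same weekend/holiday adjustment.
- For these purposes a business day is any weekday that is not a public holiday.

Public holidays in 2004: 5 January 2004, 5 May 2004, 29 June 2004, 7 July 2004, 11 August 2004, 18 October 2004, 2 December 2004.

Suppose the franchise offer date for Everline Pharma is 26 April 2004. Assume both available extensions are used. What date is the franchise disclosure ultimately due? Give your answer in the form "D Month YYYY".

180 calendar days after 26 April 2004 is 23 October 2004.
23 October 2004 is a Saturday, so it moves to the next business day, 25 October 2004 (Monday).
Applying the 7-calendar-day extension: 25 October 2004 + 7 days = 1 November 2004.
1 November 2004 falls on a Monday, which is a business day, so no adjustment is needed.
With the 15-day extension, 1 November 2004 becomes 16 November 2004.
16 November 2004 falls on a Tuesday, which is a business day, so no adjustment is needed.
Deadline: 16 November 2004.

16 November 2004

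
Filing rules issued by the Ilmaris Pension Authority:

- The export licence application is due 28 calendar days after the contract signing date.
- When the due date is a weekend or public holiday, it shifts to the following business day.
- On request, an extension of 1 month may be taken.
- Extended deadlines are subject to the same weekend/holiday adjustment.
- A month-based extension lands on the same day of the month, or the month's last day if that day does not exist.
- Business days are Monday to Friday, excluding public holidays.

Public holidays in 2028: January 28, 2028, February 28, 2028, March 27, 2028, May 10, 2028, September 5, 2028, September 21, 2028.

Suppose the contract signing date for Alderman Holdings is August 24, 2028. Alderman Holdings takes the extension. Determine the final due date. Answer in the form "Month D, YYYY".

Adding 28 calendar days to August 24, 2028 gives September 21, 2028.
September 21, 2028 is a listed holiday, so it moves to the next business day, September 22, 2028 (Friday).
Applying the 1 month extension: 1 month after September 22, 2028 is October 22, 2028.
October 22, 2028 is a Sunday, so it moves to the next business day, October 23, 2028 (Monday).
The final due date is October 23, 2028.

October 23, 2028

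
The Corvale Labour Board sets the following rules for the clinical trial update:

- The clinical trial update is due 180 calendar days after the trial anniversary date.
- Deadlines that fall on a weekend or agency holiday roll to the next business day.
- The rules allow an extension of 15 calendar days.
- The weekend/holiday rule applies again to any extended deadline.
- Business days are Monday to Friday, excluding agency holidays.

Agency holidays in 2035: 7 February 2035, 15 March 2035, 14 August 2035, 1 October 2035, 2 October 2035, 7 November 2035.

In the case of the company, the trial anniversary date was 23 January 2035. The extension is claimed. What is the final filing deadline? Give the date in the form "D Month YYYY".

7 August 2035

180 calendar days after 23 January 2035 is 22 July 2035.
22 July 2035 is a Sunday, so it moves to the next business day, 23 July 2035 (Monday).
Add the 15 calendar-day extension to 23 July 2035: 7 August 2035.
7 August 2035 falls on a Tuesday, which is a business day, so no adjustment is needed.
The final due date is 7 August 2035.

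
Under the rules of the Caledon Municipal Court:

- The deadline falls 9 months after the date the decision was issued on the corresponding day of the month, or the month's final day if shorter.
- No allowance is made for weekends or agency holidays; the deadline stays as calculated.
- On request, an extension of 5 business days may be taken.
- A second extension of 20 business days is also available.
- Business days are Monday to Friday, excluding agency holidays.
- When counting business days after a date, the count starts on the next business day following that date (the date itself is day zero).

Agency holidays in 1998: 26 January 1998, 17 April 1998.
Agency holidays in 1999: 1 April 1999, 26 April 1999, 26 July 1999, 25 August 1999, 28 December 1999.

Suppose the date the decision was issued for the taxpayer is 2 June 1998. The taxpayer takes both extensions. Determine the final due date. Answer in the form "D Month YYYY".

7 April 1999

Moving 9 months forward from 2 June 1998 on the corresponding day gives 2 March 1999.
2 March 1999 falls on a Tuesday. The rules make no weekend/holiday allowance, so it remains 2 March 1999.
The 5-business-day extension runs from 2 March 1999 to 9 March 1999.
9 March 1999 falls on a Tuesday. The rules make no weekend/holiday allowance, so it remains 9 March 1999.
The 20-business-day extension runs from 9 March 1999 to 7 April 1999.
7 April 1999 is a Wednesday; no weekend or holiday adjustment applies.
Final deadline: 7 April 1999.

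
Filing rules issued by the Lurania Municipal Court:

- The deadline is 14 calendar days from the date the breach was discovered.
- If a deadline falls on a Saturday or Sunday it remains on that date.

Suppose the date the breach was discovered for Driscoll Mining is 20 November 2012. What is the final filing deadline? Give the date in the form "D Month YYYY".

Trigger date 20 November 2012 + 14 calendar days = 4 December 2012.
4 December 2012 falls on a Tuesday. The rules make no weekend/holiday allowance, so it remains 4 December 2012.
Final deadline: 4 December 2012.

4 December 2012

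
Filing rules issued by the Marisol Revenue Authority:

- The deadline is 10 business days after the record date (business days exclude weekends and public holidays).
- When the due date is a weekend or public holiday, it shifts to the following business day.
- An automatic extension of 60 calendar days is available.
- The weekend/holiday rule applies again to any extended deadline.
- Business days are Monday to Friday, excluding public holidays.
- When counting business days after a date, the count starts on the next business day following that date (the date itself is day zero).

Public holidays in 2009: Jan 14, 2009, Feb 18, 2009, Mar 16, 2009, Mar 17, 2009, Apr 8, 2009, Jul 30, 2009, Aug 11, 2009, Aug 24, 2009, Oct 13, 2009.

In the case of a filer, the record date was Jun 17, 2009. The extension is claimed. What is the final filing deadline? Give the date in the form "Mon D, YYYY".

10 business days after Jun 17, 2009, excluding weekends and holidays, is Jul 1, 2009.
Jul 1, 2009 is a Wednesday and not a listed holiday, so it stands.
Applying the 60-calendar-day extension: Jul 1, 2009 + 60 days = Aug 30, 2009.
Aug 30, 2009 is a Sunday; the next business day is Aug 31, 2009 (Monday).
The final due date is Aug 31, 2009.

Aug 31, 2009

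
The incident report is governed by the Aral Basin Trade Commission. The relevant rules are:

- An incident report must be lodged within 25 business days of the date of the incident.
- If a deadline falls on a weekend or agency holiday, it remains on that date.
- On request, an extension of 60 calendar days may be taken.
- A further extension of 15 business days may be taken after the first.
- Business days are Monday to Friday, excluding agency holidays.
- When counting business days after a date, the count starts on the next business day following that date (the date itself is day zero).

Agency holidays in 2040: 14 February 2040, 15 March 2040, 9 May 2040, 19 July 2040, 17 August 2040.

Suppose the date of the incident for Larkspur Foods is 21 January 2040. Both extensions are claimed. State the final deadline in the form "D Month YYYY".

25 business days after 21 January 2040, excluding weekends and holidays, is 27 February 2040.
No adjustment is made for weekends or holidays, so 27 February 2040 stands.
The 60-calendar-day extension moves the deadline from 27 February 2040 to 27 April 2040.
No adjustment is made for weekends or holidays, so 27 April 2040 stands.
Counting 15 further business days from 27 April 2040 reaches 21 May 2040.
No adjustment is made for weekends or holidays, so 21 May 2040 stands.
Deadline: 21 May 2040.

21 May 2040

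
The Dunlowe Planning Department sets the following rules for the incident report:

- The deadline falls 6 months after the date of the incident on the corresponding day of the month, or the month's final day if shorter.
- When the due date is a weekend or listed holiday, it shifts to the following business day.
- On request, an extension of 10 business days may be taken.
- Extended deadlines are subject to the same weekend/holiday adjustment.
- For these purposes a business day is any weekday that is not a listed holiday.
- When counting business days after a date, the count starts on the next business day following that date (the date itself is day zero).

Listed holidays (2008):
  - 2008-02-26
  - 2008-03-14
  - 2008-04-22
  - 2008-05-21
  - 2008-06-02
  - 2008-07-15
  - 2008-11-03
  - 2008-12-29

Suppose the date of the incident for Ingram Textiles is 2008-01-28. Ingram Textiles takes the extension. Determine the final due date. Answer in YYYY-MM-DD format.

6 months from 2008-01-28 is 2008-07-28.
2008-07-28 falls on a Monday, which is a business day, so no adjustment is needed.
Applying the 10-business-day extension: 10 business days after 2008-07-28 is 2008-08-11.
2008-08-11 is a Monday and not a listed holiday, so it stands.
Deadline: 2008-08-11.

2008-08-11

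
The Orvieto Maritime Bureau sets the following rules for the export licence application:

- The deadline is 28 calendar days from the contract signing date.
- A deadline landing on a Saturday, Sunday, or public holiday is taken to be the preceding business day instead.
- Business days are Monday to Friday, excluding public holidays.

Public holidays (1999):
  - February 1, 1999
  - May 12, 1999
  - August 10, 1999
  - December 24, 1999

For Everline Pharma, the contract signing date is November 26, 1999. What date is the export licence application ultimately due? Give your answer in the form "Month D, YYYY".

Adding 28 calendar days to November 26, 1999 gives December 24, 1999.
December 24, 1999 is a listed holiday, so it moves to the preceding business day, December 23, 1999 (Thursday).
So the filing is due December 23, 1999.

December 23, 1999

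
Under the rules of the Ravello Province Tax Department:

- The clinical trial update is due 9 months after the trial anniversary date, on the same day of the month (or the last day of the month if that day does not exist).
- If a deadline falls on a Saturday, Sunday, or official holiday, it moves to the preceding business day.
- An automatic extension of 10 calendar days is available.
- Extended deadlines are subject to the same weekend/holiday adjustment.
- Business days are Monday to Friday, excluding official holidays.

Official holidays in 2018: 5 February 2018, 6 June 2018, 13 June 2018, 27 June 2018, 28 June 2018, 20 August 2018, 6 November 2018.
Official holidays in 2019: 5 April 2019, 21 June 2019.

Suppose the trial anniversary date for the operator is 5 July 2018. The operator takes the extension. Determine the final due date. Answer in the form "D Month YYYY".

12 April 2019

9 months from 5 July 2018 is 5 April 2019.
Because 5 April 2019 is a listed holiday, the deadline becomes 4 April 2019 (Thursday).
Applying the 10-calendar-day extension: 4 April 2019 + 10 days = 14 April 2019.
14 April 2019 is a Sunday, so it moves to the preceding business day, 12 April 2019 (Friday).
Final deadline: 12 April 2019.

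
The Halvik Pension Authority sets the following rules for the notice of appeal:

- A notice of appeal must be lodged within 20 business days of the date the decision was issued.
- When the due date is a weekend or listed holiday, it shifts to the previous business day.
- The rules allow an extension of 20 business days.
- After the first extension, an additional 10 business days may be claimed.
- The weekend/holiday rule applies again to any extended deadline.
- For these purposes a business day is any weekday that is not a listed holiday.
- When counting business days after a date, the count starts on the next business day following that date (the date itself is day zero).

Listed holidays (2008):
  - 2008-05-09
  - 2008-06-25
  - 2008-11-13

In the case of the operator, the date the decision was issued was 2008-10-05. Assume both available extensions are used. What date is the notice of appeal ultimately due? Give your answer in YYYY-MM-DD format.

2008-12-15

20 business days after 2008-10-05, excluding weekends and holidays, is 2008-10-31.
2008-10-31 is a Friday and not a listed holiday, so it stands.
Counting 20 further business days from 2008-10-31 reaches 2008-12-01.
2008-12-01 (Monday) is already a business day.
The 10-business-day extension runs from 2008-12-01 to 2008-12-15.
Since 2008-12-15 is a Monday and not a holiday, the date is unchanged.
The final due date is 2008-12-15.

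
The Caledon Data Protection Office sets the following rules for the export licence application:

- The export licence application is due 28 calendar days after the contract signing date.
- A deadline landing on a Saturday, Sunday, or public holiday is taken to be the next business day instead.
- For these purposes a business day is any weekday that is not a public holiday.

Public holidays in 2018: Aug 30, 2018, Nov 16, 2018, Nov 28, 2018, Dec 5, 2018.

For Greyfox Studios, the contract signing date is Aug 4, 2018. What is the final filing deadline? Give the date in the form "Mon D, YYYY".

Sep 3, 2018

From Aug 4, 2018, 28 calendar days later is Sep 1, 2018.
Sep 1, 2018 is a Saturday, so it moves to the next business day, Sep 3, 2018 (Monday).
Final deadline: Sep 3, 2018.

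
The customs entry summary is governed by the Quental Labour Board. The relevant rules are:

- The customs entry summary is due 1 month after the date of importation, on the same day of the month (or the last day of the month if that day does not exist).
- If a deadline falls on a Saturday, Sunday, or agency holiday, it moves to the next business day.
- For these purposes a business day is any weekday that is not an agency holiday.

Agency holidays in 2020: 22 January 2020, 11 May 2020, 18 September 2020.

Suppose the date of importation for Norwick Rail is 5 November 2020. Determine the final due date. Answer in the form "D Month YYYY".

7 December 2020

1 month from 5 November 2020 is 5 December 2020.
Because 5 December 2020 is a Saturday, the deadline becomes 7 December 2020 (Monday).
The final due date is 7 December 2020.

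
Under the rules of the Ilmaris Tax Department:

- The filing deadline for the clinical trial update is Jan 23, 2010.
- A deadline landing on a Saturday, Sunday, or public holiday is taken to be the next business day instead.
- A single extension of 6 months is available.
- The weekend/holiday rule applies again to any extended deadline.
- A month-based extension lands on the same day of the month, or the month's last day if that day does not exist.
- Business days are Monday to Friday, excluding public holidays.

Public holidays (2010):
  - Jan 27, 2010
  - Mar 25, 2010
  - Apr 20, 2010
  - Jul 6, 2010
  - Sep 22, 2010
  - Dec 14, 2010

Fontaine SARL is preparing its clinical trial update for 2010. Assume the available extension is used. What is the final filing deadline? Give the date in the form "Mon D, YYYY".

The stated deadline is Jan 23, 2010.
Jan 23, 2010 is a Saturday; the next business day is Jan 25, 2010 (Monday).
The 6 months extension carries Jan 25, 2010 to Jul 25, 2010.
Because Jul 25, 2010 is a Sunday, the deadline becomes Jul 26, 2010 (Monday).
The final due date is Jul 26, 2010.

Jul 26, 2010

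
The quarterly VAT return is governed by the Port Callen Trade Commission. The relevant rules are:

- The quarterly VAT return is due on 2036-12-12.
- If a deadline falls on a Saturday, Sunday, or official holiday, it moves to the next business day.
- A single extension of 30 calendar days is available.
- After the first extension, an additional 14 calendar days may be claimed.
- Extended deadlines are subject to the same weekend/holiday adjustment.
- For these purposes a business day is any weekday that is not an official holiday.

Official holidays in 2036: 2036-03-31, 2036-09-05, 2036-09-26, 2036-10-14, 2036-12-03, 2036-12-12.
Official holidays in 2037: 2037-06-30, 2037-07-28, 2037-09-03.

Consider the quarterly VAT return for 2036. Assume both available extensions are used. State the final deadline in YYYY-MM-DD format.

2037-01-28

Start from the fixed due date, 2036-12-12.
2036-12-12 is a listed holiday, so it moves to the next business day, 2036-12-15 (Monday).
Add the 30 calendar-day extension to 2036-12-15: 2037-01-14.
2037-01-14 (Wednesday) is already a business day.
Add the 14 calendar-day extension to 2037-01-14: 2037-01-28.
Since 2037-01-28 is a Wednesday and not a holiday, the date is unchanged.
So the filing is due 2037-01-28.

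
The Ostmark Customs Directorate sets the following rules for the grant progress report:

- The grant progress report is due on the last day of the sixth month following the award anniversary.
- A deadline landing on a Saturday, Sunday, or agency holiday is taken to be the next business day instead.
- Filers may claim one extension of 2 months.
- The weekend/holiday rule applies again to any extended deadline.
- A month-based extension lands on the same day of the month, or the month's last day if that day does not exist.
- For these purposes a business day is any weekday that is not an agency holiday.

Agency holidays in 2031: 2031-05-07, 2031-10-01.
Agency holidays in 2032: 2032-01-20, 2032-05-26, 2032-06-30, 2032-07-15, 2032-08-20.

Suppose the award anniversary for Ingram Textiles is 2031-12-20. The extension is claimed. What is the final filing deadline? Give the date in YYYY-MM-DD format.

2032-09-01

6 months after 2031-12-20 is June 2032; that month ends on 2032-06-30.
2032-06-30 is a listed holiday; the next business day is 2032-07-01 (Thursday).
Add 2 months to 2032-07-01: 2032-09-01.
Since 2032-09-01 is a Wednesday and not a holiday, the date is unchanged.
Final deadline: 2032-09-01.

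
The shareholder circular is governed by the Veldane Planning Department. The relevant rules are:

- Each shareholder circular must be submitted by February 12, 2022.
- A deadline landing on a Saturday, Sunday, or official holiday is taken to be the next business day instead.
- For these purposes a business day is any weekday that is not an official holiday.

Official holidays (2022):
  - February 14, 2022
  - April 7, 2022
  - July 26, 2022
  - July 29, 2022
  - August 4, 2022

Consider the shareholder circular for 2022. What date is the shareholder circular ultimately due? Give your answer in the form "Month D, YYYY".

The statutory due date is February 12, 2022.
February 12, 2022 is a Saturday; the next business day is February 15, 2022 (Tuesday).
Final deadline: February 15, 2022.

February 15, 2022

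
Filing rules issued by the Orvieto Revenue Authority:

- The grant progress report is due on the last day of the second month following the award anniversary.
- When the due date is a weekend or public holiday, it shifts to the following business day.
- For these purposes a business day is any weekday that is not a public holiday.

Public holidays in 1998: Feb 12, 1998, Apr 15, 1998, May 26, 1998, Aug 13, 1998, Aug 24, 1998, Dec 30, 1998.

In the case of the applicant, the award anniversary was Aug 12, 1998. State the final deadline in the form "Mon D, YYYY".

The second month after Aug 12, 1998 is October 1998, whose last day is Oct 31, 1998.
Oct 31, 1998 is a Saturday; the next business day is Nov 2, 1998 (Monday).
So the filing is due Nov 2, 1998.

Nov 2, 1998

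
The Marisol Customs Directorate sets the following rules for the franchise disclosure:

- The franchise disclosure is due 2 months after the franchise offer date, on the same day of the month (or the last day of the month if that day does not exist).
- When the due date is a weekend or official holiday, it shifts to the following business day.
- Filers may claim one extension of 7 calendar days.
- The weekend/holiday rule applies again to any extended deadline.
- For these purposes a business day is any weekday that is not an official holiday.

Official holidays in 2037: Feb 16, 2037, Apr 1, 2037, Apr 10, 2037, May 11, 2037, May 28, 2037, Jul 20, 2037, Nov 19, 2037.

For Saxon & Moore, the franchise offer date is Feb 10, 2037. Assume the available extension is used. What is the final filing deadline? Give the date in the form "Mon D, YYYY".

2 months after Feb 10, 2037, on the same day of the month, is Apr 10, 2037.
Apr 10, 2037 falls on a listed holiday. Rolling to the next business day gives Apr 13, 2037, a Monday.
With the 7-day extension, Apr 13, 2037 becomes Apr 20, 2037.
Apr 20, 2037 falls on a Monday, which is a business day, so no adjustment is needed.
So the filing is due Apr 20, 2037.

Apr 20, 2037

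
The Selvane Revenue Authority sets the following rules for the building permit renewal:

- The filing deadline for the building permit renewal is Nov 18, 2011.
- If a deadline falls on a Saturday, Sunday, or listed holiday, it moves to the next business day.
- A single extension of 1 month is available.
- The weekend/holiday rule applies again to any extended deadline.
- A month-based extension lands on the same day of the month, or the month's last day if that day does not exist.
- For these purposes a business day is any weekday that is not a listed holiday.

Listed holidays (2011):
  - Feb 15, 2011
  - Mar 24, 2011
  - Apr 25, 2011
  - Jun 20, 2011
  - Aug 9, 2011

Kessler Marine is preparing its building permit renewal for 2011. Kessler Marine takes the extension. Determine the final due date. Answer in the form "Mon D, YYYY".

The stated deadline is Nov 18, 2011.
Since Nov 18, 2011 is a Friday and not a holiday, the date is unchanged.
Applying the 1 month extension: 1 month after Nov 18, 2011 is Dec 18, 2011.
Dec 18, 2011 is a Sunday; the next business day is Dec 19, 2011 (Monday).
So the filing is due Dec 19, 2011.

Dec 19, 2011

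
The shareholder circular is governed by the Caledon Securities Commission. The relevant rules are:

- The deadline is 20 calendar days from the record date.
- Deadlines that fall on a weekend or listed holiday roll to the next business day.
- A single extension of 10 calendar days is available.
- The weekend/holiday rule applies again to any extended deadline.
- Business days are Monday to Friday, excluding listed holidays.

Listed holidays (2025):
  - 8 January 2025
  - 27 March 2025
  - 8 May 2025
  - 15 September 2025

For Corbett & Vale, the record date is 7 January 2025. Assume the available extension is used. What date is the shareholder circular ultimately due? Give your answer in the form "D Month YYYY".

6 February 2025

Trigger date 7 January 2025 + 20 calendar days = 27 January 2025.
27 January 2025 falls on a Monday, which is a business day, so no adjustment is needed.
With the 10-day extension, 27 January 2025 becomes 6 February 2025.
6 February 2025 is a Thursday and not a listed holiday, so it stands.
Final deadline: 6 February 2025.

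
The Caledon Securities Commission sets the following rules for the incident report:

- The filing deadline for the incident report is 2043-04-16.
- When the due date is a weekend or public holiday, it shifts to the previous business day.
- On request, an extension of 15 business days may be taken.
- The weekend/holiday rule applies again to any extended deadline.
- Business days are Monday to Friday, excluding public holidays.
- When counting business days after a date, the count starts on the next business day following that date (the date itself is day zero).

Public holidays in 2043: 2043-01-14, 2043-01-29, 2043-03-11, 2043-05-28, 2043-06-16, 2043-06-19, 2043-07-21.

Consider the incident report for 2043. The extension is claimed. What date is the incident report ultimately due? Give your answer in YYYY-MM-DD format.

2043-05-07

Start from the fixed due date, 2043-04-16.
Since 2043-04-16 is a Thursday and not a holiday, the date is unchanged.
Counting 15 further business days from 2043-04-16 reaches 2043-05-07.
2043-05-07 is a Thursday and not a listed holiday, so it stands.
Deadline: 2043-05-07.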